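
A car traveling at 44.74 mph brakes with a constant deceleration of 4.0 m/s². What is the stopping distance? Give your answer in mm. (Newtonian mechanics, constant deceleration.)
d = v₀² / (2a) (with unit conversion) = 50000.0 mm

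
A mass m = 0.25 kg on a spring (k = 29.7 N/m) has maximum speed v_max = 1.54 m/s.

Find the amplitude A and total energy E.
½mv²_max = ½kA² → A = v_max√(m/k) = 1.54×√(0.25/29.7) = 0.1413 m = 14.13 cm
E = ½mv²_max = ½×0.25×1.54² = 0.2964 J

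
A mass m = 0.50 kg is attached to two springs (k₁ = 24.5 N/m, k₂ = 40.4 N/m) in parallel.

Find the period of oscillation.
k_eq = k₁+k₂ = 64.9 N/m
T = 2π√(m/k_eq) = 2π√(0.5/64.9) = 0.5515 s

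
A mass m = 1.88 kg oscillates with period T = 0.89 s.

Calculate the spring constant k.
T = 2π√(m/k) → k = m(2π/T)² = 1.88×(2π/0.89)² = 93.7 N/m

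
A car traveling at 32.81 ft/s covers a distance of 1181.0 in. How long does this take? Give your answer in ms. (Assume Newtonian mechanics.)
t = d/v (with unit conversion) = 3000.0 ms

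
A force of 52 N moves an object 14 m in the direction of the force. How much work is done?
W = Fd = 52×14 = 728.0 J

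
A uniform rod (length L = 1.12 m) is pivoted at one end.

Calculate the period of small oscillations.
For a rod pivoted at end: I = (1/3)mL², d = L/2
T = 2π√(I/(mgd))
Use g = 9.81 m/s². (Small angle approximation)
I/m = (1/3)L² = 0.4181 m²; d = L/2 = 0.56 m
T = 2π√(I/(mgd)) = 2π√(0.4181/(9.81×0.56)) = 1.733 s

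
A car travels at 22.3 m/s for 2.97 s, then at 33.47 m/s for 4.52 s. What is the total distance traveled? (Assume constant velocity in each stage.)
d₁ = v₁t₁ = 22.3 × 2.97 = 66.231 m
d₂ = v₂t₂ = 33.47 × 4.52 = 151.284 m
d_total = 66.231 + 151.284 = 217.52 m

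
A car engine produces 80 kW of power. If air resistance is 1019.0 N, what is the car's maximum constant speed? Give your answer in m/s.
P = Fv → v = P/F = 80000 W / 1019 N = 78.51 m/s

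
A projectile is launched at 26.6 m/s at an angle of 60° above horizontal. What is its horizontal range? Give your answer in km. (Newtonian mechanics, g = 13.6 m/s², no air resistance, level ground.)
R = v₀² sin(2θ) / g (with unit conversion) = 0.04506 km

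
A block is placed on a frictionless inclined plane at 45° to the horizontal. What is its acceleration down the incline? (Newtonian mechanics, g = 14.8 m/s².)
a = g sin(θ) = 14.8 × sin(45°) = 14.8 × 0.7071 = 10.47 m/s²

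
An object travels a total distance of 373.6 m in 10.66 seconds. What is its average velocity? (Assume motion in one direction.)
v_avg = Δd / Δt = 373.6 / 10.66 = 35.05 m/s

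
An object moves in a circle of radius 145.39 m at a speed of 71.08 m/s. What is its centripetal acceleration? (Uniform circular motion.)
a_c = v²/r = 71.08²/145.39 = 5052.37/145.39 = 34.75 m/s²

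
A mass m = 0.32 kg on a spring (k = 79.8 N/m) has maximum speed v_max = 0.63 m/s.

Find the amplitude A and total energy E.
½mv²_max = ½kA² → A = v_max√(m/k) = 0.63×√(0.32/79.8) = 0.03989 m = 3.989 cm
E = ½mv²_max = ½×0.32×0.63² = 0.0635 J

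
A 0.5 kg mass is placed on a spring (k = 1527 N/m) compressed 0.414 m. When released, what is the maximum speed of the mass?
½kx² = ½mv² → v = x√(k/m) = 0.414×√(1527/0.5) = 22.88 m/s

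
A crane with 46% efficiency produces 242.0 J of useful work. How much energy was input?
W_in = W_out/η = 242.0/0.46 = 526.09 J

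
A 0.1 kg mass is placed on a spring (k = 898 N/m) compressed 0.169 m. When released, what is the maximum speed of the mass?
½kx² = ½mv² → v = x√(k/m) = 0.169×√(898/0.1) = 16.01 m/s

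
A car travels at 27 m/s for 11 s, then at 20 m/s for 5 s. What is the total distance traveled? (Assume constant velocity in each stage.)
d₁ = v₁t₁ = 27 × 11 = 297 m
d₂ = v₂t₂ = 20 × 5 = 100 m
d_total = 297 + 100 = 397 m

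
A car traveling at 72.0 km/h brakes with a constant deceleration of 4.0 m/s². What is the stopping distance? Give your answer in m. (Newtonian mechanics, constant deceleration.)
d = v₀² / (2a) (with unit conversion) = 50.0 m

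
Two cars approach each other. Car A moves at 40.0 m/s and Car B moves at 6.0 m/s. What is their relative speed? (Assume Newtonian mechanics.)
v_rel = v_A + v_B = 40.0 + 6.0 = 46.0 m/s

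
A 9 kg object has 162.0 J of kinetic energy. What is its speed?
KE = ½mv² → v = √(2KE/m) = √(2×162.0/9) = 6.0 m/s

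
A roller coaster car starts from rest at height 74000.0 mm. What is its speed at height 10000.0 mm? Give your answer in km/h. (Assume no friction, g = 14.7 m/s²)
mgh₁ = ½mv₂² + mgh₂ → v₂ = √(2g(h₁−h₂)) = √(2×14.7×(74−10)) = 43.38 m/s = 156.2 km/h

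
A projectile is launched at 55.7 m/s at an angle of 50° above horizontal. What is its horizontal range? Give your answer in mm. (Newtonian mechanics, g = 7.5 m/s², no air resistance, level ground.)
R = v₀² sin(2θ) / g (with unit conversion) = 407400.0 mm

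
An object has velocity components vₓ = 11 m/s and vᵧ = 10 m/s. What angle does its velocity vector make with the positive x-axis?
θ = arctan(vᵧ/vₓ) = arctan(10/11) = 42.27°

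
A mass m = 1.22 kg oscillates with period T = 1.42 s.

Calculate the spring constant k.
T = 2π√(m/k) → k = m(2π/T)² = 1.22×(2π/1.42)² = 23.89 N/m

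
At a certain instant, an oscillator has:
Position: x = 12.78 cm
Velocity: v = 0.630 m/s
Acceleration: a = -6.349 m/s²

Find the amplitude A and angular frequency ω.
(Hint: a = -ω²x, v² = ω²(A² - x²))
a = −ω²x → ω = √(|a|/x) = √(6.349/0.1278) = 7.048 rad/s
v² = ω²(A² − x²) → A = √(x² + v²/ω²) = √(0.1278² + 0.63²/7.048²) = 0.156 m = 15.6 cm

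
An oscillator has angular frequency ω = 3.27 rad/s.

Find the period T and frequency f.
T = 2π/ω = 2π/3.27 = 1.921 s; f = ω/2π = 0.5204 Hz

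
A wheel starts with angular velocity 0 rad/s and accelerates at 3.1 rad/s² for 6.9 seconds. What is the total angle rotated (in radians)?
θ = ω₀t + ½αt² = 0×6.9 + ½×3.1×6.9² = 73.8 rad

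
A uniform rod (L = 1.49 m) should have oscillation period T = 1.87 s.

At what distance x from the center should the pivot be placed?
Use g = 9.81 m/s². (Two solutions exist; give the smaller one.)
T = 2π√((L²/12 + x²)/(gx)). Let c = T²g/(4π²) = 0.8689.
x² − cx + L²/12 = 0 → x = (c − √(c² − L²/3))/2 = 0.3732 m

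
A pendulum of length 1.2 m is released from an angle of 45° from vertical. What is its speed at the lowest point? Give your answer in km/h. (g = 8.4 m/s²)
h = L(1 − cosθ) = 1.2×(1 − cos45°) = 0.3515 m
v = √(2gh) = √(2×8.4×0.3515) = 2.43 m/s = 8.748 km/h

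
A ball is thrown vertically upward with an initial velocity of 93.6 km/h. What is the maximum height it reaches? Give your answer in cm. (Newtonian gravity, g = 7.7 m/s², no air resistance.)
h_max = v₀²/(2g) (with unit conversion) = 4390.0 cm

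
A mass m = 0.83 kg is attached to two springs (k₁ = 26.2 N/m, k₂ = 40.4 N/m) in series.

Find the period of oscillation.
k_eq = k₁k₂/(k₁+k₂) = 15.89 N/m
T = 2π√(m/k_eq) = 2π√(0.83/15.89) = 1.436 s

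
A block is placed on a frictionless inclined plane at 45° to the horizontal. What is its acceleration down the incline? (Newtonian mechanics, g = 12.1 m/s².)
a = g sin(θ) = 12.1 × sin(45°) = 12.1 × 0.7071 = 8.56 m/s²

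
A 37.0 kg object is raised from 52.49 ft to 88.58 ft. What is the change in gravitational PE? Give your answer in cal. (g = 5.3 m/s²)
ΔPE = mg(h₂ − h₁) = 37 kg × 5.3 m/s² × (27 − 16) m = 2157 J = 515.6 cal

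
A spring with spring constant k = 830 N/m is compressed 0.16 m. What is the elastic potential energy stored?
PE = ½kx² = ½×830×0.16² = 10.62 J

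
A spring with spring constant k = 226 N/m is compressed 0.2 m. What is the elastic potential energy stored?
PE = ½kx² = ½×226×0.2² = 4.52 J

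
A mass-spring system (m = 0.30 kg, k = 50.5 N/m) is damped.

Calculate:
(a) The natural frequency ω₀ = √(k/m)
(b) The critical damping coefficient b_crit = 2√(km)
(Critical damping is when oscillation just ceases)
ω₀ = √(k/m) = √(50.5/0.3) = 12.97 rad/s
b_crit = 2√(km) = 2√(50.5×0.3) = 7.785 kg/s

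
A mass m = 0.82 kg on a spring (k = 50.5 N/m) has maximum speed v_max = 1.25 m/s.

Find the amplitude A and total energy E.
½mv²_max = ½kA² → A = v_max√(m/k) = 1.25×√(0.82/50.5) = 0.1593 m = 15.93 cm
E = ½mv²_max = ½×0.82×1.25² = 0.6406 J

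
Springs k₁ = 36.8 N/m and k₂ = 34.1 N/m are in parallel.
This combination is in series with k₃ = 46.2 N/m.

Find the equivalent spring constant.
k₁₂ = k₁ + k₂ = 70.9 N/m (parallel)
1/k_eq = 1/k₁₂ + 1/k₃ → k_eq = 27.97 N/m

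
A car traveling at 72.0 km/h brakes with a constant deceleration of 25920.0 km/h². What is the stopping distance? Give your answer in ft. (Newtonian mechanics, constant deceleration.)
d = v₀² / (2a) (with unit conversion) = 328.1 ft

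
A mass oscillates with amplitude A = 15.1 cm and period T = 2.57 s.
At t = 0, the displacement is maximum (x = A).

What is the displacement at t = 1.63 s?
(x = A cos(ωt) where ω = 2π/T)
ω = 2π/T = 2π/2.57 = 2.445 rad/s
x = A cos(ωt) = 15.1×cos(2.445×1.63) = -10.04 cm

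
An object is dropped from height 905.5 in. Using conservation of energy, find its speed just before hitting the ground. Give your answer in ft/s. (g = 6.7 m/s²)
mgh = ½mv² → v = √(2gh) = √(2×6.7×23) = 17.56 m/s = 57.6 ft/s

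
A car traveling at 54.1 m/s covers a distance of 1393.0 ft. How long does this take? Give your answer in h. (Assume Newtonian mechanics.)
t = d/v (with unit conversion) = 0.00218 h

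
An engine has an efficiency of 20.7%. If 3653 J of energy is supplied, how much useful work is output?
W_out = η × W_in = 0.207 × 3653 = 756.17 J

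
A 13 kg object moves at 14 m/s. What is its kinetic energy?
KE = ½mv² = ½×13×14² = 1274.0 J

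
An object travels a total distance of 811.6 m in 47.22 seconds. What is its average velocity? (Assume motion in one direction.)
v_avg = Δd / Δt = 811.6 / 47.22 = 17.19 m/s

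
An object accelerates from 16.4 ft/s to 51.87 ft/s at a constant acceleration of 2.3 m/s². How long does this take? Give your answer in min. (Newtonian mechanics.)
t = (v - v₀)/a (with unit conversion) = 0.07834 min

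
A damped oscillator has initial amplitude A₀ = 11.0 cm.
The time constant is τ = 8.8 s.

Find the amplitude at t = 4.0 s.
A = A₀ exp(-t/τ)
A = A₀ exp(−t/τ) = 11.0×exp(−4.0/8.8) = 6.982 cm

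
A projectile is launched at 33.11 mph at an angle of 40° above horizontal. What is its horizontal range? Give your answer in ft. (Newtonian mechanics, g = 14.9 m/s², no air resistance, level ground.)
R = v₀² sin(2θ) / g (with unit conversion) = 47.51 ft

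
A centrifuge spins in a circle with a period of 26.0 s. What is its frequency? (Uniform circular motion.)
f = 1/T = 1/26.0 = 0.0385 Hz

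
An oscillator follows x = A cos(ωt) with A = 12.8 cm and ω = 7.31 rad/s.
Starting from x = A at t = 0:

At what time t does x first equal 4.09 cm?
cos(ωt) = x/A = 4.09/12.8 = 0.3195
ωt = arccos(0.3195) = 1.246 rad
t = 1.246/7.31 = 0.1704 s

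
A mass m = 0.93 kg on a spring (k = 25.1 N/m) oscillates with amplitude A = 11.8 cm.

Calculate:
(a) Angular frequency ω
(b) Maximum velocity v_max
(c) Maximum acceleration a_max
ω = √(k/m) = √(25.1/0.93) = 5.195 rad/s
v_max = ωA = 5.195×0.118 = 0.613 m/s
a_max = ω²A = 5.195²×0.118 = 3.185 m/s²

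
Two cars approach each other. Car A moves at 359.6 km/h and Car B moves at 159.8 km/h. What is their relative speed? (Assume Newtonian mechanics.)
v_rel = v_A + v_B = 359.6 + 159.8 = 519.4 km/h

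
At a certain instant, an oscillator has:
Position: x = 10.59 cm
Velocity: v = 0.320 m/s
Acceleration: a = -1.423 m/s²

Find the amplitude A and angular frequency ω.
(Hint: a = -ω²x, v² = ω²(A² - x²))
a = −ω²x → ω = √(|a|/x) = √(1.423/0.1059) = 3.666 rad/s
v² = ω²(A² − x²) → A = √(x² + v²/ω²) = √(0.1059² + 0.32²/3.666²) = 0.1372 m = 13.72 cm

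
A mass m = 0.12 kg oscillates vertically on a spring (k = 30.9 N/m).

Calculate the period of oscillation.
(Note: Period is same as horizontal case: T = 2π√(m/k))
T = 2π√(m/k) = 2π√(0.12/30.9) = 0.3916 s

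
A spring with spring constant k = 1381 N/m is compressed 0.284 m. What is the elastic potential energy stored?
PE = ½kx² = ½×1381×0.284² = 55.69 J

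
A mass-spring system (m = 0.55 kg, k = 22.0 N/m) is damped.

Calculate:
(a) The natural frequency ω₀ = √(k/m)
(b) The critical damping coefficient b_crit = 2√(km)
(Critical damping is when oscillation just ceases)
ω₀ = √(k/m) = √(22.0/0.55) = 6.325 rad/s
b_crit = 2√(km) = 2√(22.0×0.55) = 6.957 kg/s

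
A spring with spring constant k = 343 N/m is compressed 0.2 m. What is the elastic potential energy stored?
PE = ½kx² = ½×343×0.2² = 6.86 J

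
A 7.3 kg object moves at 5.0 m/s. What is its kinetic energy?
KE = ½mv² = ½×7.3×5.0² = 91.25 J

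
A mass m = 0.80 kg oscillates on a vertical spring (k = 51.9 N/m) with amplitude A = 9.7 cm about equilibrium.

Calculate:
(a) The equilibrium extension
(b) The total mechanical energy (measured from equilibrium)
x_eq = mg/k = 0.8×9.81/51.9 = 0.1512 m = 15.12 cm
E = ½kA² = ½×51.9×(0.097)² = 0.2442 J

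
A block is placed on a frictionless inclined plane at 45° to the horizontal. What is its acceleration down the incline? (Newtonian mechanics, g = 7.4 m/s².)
a = g sin(θ) = 7.4 × sin(45°) = 7.4 × 0.7071 = 5.23 m/s²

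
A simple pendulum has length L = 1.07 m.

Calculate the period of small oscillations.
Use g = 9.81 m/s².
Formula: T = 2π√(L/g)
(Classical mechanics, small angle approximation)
T = 2π√(L/g) = 2π√(1.07/9.81) = 2.075 s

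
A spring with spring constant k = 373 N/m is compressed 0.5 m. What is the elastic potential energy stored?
PE = ½kx² = ½×373×0.5² = 46.62 J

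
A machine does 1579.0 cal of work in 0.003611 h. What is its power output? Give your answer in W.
P = W/t = 6607 J / 13 s = 508.2 W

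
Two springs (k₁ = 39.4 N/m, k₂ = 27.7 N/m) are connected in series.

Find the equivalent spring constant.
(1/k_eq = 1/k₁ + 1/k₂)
1/k_eq = 1/39.4 + 1/27.7 = 0.061482; k_eq = 16.26 N/m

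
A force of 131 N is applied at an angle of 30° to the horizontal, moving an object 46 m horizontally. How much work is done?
W = Fd cosθ = 131×46×cos(30°) = 5218.7 J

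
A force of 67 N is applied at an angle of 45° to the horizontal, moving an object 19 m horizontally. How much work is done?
W = Fd cosθ = 67×19×cos(45°) = 900.15 J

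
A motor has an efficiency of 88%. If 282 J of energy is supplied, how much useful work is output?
W_out = η × W_in = 0.88 × 282 = 248.16 J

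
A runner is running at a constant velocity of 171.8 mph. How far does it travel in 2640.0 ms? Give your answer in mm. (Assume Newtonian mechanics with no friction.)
d = vt (with unit conversion) = 202800.0 mm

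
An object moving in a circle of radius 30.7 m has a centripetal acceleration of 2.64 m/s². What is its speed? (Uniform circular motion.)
v = √(a_c × r) = √(2.64 × 30.7) = 9.0 m/s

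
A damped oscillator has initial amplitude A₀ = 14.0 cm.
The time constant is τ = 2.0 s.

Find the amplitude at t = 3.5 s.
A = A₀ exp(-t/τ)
A = A₀ exp(−t/τ) = 14.0×exp(−3.5/2.0) = 2.433 cm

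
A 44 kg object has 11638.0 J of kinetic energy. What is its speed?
KE = ½mv² → v = √(2KE/m) = √(2×11638.0/44) = 23.0 m/s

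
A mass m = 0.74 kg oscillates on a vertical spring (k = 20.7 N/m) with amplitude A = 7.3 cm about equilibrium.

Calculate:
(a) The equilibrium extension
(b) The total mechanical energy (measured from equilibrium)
x_eq = mg/k = 0.74×9.81/20.7 = 0.3507 m = 35.07 cm
E = ½kA² = ½×20.7×(0.073)² = 0.05516 J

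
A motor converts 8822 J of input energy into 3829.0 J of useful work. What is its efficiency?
η = W_out/W_in = 3829.0/8822 = 0.434 = 43.4%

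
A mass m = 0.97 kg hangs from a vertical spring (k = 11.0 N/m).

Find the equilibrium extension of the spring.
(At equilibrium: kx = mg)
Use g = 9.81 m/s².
x_eq = mg/k = 0.97×9.81/11.0 = 0.8651 m = 86.51 cm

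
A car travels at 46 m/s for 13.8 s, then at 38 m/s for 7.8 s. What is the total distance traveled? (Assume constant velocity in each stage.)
d₁ = v₁t₁ = 46 × 13.8 = 634.8 m
d₂ = v₂t₂ = 38 × 7.8 = 296.4 m
d_total = 634.8 + 296.4 = 931.2 m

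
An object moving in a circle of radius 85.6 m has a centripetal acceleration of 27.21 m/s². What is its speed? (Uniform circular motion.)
v = √(a_c × r) = √(27.21 × 85.6) = 48.26 m/s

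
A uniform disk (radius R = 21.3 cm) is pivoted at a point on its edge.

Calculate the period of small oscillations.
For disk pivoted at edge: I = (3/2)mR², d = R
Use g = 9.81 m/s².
I/m = (3/2)R² = 0.06805 m²; d = R = 0.213 m
T = 2π√((3/2)R²/(gR)) = 2π√(3R/(2g)) = 1.134 s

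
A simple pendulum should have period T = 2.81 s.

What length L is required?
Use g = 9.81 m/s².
T = 2π√(L/g) → L = g(T/2π)² = 9.81×(2.81/2π)² = 1.962 m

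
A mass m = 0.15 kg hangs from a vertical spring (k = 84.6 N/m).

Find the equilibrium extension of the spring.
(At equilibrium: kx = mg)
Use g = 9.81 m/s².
x_eq = mg/k = 0.15×9.81/84.6 = 0.01739 m = 1.739 cm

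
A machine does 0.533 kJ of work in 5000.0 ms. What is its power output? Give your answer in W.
P = W/t = 533 J / 5 s = 106.6 W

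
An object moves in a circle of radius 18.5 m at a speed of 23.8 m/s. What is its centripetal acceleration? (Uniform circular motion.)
a_c = v²/r = 23.8²/18.5 = 566.44/18.5 = 30.62 m/s²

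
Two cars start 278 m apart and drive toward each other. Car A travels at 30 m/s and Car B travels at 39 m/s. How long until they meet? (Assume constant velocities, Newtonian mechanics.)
Combined speed: v_combined = 30 + 39 = 69 m/s
Time to meet: t = d/69 = 278/69 = 4.03 s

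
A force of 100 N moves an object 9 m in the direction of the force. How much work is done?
W = Fd = 100×9 = 900.0 J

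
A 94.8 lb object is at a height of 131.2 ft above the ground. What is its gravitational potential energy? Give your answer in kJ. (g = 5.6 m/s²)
PE = mgh = 43 kg × 5.6 m/s² × 39.99 m = 9630 J = 9.63 kJ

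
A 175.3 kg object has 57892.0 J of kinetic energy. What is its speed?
KE = ½mv² → v = √(2KE/m) = √(2×57892.0/175.3) = 25.7 m/s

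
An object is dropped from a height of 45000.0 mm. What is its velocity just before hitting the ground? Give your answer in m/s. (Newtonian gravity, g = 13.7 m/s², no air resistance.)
v = √(2gh) (with unit conversion) = 35.11 m/s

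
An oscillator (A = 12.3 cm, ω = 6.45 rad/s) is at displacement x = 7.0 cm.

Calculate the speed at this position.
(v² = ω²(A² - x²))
v = ω√(A² − x²) = 6.45×√(0.123² − 0.07²) = 0.6523 m/s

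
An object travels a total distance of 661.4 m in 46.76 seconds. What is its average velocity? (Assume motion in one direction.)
v_avg = Δd / Δt = 661.4 / 46.76 = 14.14 m/s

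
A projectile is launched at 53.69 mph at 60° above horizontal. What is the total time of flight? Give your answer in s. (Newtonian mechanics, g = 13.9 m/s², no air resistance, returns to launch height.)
T = 2v₀sin(θ)/g (with unit conversion) = 2.991 s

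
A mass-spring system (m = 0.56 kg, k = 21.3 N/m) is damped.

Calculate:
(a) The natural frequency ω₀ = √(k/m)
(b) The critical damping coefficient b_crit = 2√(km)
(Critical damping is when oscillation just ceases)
ω₀ = √(k/m) = √(21.3/0.56) = 6.167 rad/s
b_crit = 2√(km) = 2√(21.3×0.56) = 6.907 kg/s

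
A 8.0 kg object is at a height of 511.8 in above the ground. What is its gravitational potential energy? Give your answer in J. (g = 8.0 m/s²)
PE = mgh = 8 kg × 8.0 m/s² × 13 m = 832 J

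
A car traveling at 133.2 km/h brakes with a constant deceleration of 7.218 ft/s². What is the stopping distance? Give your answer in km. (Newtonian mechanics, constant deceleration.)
d = v₀² / (2a) (with unit conversion) = 0.3111 km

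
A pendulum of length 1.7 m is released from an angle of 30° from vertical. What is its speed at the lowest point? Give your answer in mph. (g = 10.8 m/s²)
h = L(1 − cosθ) = 1.7×(1 − cos30°) = 0.2278 m
v = √(2gh) = √(2×10.8×0.2278) = 2.218 m/s = 4.962 mph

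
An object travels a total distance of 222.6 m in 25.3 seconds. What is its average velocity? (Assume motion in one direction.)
v_avg = Δd / Δt = 222.6 / 25.3 = 8.8 m/s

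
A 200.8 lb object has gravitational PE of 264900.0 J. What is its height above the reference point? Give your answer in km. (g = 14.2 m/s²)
PE = mgh → h = PE/(mg) = 2.649e+05 J / (91.08 kg × 14.2 m/s²) = 204.8 m = 0.2048 km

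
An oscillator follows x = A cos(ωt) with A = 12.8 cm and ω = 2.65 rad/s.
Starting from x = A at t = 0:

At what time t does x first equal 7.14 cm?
cos(ωt) = x/A = 7.14/12.8 = 0.5578
ωt = arccos(0.5578) = 0.979 rad
t = 0.979/2.65 = 0.3695 s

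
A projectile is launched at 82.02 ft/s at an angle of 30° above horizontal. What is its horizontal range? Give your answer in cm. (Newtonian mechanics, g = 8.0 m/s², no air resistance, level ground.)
R = v₀² sin(2θ) / g (with unit conversion) = 6766.0 cm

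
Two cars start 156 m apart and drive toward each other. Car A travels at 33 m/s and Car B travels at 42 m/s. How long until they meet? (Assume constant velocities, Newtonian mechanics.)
Combined speed: v_combined = 33 + 42 = 75 m/s
Time to meet: t = d/75 = 156/75 = 2.08 s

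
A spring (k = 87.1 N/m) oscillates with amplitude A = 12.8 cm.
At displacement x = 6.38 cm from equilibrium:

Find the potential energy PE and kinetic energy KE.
E_total = ½kA² = ½×87.1×(0.128)² = 0.7135 J
PE = ½kx² = ½×87.1×(0.0638)² = 0.1773 J
KE = E_total − PE = 0.5363 J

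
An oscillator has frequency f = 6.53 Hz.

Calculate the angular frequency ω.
ω = 2πf = 2π×6.53 = 41.03 rad/s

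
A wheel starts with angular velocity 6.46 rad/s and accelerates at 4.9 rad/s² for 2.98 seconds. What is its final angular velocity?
ω = ω₀ + αt = 6.46 + 4.9 × 2.98 = 21.06 rad/s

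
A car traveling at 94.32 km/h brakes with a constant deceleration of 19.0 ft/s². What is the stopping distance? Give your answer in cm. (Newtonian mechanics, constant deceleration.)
d = v₀² / (2a) (with unit conversion) = 5927.0 cm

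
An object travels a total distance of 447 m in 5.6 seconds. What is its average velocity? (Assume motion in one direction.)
v_avg = Δd / Δt = 447 / 5.6 = 79.82 m/s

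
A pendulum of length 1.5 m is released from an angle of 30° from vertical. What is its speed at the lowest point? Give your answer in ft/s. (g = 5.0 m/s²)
h = L(1 − cosθ) = 1.5×(1 − cos30°) = 0.201 m
v = √(2gh) = √(2×5.0×0.201) = 1.418 m/s = 4.651 ft/s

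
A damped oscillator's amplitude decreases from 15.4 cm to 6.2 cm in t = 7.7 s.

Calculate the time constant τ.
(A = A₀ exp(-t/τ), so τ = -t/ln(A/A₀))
A/A₀ = 6.2/15.4 = 0.4026; ln(A/A₀) = -0.9098
τ = −t/ln(A/A₀) = −7.7/-0.9098 = 8.463 s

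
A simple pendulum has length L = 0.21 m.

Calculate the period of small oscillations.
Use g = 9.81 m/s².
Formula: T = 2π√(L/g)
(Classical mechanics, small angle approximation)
T = 2π√(L/g) = 2π√(0.21/9.81) = 0.9193 s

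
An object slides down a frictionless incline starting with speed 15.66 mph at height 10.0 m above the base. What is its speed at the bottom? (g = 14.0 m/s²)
½mv₀² + mgh = ½mv² → v = √(v₀² + 2gh) = √(7.001² + 2×14.0×10) = 18.14 m/s = 40.57 mph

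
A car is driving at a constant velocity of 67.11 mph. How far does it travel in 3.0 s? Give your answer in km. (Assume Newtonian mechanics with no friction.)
d = vt (with unit conversion) = 0.09 km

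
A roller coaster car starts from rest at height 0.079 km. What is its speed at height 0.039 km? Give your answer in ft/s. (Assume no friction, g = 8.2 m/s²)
mgh₁ = ½mv₂² + mgh₂ → v₂ = √(2g(h₁−h₂)) = √(2×8.2×(79−39)) = 25.61 m/s = 84.03 ft/s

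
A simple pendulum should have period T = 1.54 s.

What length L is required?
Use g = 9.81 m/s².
T = 2π√(L/g) → L = g(T/2π)² = 9.81×(1.54/2π)² = 0.5893 m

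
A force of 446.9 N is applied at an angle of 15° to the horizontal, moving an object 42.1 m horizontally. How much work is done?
W = Fd cosθ = 446.9×42.1×cos(15°) = 18173.0 J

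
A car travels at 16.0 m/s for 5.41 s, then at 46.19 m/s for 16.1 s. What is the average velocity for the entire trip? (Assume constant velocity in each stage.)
d₁ = v₁t₁ = 16.0 × 5.41 = 86.56 m
d₂ = v₂t₂ = 46.19 × 16.1 = 743.659 m
d_total = 830.22 m, t_total = 21.51 s
v_avg = d_total/t_total = 830.22/21.51 = 38.6 m/s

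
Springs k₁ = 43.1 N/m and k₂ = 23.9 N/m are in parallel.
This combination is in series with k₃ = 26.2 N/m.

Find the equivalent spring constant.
k₁₂ = k₁ + k₂ = 67 N/m (parallel)
1/k_eq = 1/k₁₂ + 1/k₃ → k_eq = 18.83 N/m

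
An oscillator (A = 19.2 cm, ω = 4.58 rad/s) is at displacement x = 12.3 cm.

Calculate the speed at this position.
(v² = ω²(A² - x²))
v = ω√(A² − x²) = 4.58×√(0.192² − 0.123²) = 0.6752 m/s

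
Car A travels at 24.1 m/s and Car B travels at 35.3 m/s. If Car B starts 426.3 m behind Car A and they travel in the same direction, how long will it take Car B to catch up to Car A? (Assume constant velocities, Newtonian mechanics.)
Relative speed: v_rel = 35.3 - 24.1 = 11.2 m/s
Time to catch: t = d₀/v_rel = 426.3/11.2 = 38.06 s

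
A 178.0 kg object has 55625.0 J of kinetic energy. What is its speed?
KE = ½mv² → v = √(2KE/m) = √(2×55625.0/178.0) = 25.0 m/s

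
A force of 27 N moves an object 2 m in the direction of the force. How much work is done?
W = Fd = 27×2 = 54.0 J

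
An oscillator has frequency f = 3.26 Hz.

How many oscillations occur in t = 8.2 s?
n = f×t = 3.26×8.2 = 26.73 oscillations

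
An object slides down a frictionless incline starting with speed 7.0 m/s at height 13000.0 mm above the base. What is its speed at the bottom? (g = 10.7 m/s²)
½mv₀² + mgh = ½mv² → v = √(v₀² + 2gh) = √(7² + 2×10.7×13) = 18.09 m/s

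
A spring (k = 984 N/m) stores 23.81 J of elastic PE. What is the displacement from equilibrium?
PE = ½kx² → x = √(2PE/k) = √(2×23.81/984) = 0.22 m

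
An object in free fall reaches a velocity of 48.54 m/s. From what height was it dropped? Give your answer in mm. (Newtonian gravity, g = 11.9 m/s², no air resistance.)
h = v²/(2g) (with unit conversion) = 99000.0 mm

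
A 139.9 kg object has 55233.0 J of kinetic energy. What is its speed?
KE = ½mv² → v = √(2KE/m) = √(2×55233.0/139.9) = 28.1 m/s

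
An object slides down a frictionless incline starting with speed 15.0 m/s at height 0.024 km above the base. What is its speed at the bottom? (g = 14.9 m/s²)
½mv₀² + mgh = ½mv² → v = √(v₀² + 2gh) = √(15² + 2×14.9×24) = 30.66 m/s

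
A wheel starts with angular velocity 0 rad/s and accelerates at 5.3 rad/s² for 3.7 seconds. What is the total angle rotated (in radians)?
θ = ω₀t + ½αt² = 0×3.7 + ½×5.3×3.7² = 36.28 rad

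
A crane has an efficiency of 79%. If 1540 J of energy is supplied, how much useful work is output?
W_out = η × W_in = 0.79 × 1540 = 1216.6 J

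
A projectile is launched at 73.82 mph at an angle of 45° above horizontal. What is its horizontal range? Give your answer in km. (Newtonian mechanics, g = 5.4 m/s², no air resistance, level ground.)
R = v₀² sin(2θ) / g (with unit conversion) = 0.2017 km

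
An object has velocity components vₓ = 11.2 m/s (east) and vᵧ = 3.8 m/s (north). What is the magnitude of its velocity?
|v| = √(vₓ² + vᵧ²) = √(11.2² + 3.8²) = √(139.88) = 11.83 m/s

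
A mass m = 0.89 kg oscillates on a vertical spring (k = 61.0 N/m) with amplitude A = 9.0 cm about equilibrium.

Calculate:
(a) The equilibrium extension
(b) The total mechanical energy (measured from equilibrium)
x_eq = mg/k = 0.89×9.81/61.0 = 0.1431 m = 14.31 cm
E = ½kA² = ½×61.0×(0.09)² = 0.247 J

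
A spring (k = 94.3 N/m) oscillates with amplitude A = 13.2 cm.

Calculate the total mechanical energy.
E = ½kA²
E = ½kA² = ½×94.3×(0.132)² = 0.8215 J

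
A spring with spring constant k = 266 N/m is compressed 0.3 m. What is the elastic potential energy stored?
PE = ½kx² = ½×266×0.3² = 11.97 J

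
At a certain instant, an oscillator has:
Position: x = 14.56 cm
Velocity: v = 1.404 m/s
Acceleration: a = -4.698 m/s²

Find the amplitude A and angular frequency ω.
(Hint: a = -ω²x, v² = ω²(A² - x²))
a = −ω²x → ω = √(|a|/x) = √(4.698/0.1456) = 5.68 rad/s
v² = ω²(A² − x²) → A = √(x² + v²/ω²) = √(0.1456² + 1.404²/5.68²) = 0.2869 m = 28.69 cm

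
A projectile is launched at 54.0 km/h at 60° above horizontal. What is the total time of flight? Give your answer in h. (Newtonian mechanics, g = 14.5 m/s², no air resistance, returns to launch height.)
T = 2v₀sin(θ)/g (with unit conversion) = 0.0004977 h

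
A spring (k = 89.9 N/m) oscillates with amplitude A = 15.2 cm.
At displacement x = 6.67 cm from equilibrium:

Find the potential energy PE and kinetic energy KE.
E_total = ½kA² = ½×89.9×(0.152)² = 1.039 J
PE = ½kx² = ½×89.9×(0.0667)² = 0.2 J
KE = E_total − PE = 0.8385 J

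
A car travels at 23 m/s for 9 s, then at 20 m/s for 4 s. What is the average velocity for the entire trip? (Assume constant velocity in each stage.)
d₁ = v₁t₁ = 23 × 9 = 207 m
d₂ = v₂t₂ = 20 × 4 = 80 m
d_total = 287 m, t_total = 13 s
v_avg = d_total/t_total = 287/13 = 22.08 m/s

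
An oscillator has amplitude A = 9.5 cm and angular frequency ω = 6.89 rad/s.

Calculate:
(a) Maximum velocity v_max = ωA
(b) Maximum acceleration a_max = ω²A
v_max = ωA = 6.89×0.095 = 0.6545 m/s
a_max = ω²A = 6.89²×0.095 = 4.51 m/s²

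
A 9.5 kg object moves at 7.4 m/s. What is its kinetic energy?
KE = ½mv² = ½×9.5×7.4² = 260.11 J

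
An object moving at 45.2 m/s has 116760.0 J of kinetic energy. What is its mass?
KE = ½mv² → m = 2KE/v² = 2×116760.0/45.2² = 114.3 kg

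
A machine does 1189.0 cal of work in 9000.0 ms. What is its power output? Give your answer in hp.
P = W/t = 4975 J / 9 s = 552.8 W = 0.7413 hp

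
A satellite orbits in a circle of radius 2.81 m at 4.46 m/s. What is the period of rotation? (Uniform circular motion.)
T = 2πr/v = 2π×2.81/4.46 = 3.96 s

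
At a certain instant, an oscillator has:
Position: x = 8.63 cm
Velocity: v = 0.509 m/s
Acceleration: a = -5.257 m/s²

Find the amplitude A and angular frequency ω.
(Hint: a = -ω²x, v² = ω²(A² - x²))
a = −ω²x → ω = √(|a|/x) = √(5.257/0.0863) = 7.805 rad/s
v² = ω²(A² − x²) → A = √(x² + v²/ω²) = √(0.0863² + 0.509²/7.805²) = 0.1082 m = 10.82 cm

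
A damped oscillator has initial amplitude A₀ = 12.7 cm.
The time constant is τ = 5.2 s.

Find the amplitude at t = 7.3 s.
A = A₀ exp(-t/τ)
A = A₀ exp(−t/τ) = 12.7×exp(−7.3/5.2) = 3.12 cm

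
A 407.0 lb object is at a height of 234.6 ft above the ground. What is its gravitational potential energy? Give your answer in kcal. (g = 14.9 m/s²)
PE = mgh = 184.6 kg × 14.9 m/s² × 71.51 m = 1.967e+05 J = 47.01 kcal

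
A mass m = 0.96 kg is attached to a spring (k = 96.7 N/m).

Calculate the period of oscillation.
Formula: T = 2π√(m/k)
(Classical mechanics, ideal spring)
T = 2π√(m/k) = 2π√(0.96/96.7) = 0.626 s; f = 1/T = 1.597 Hz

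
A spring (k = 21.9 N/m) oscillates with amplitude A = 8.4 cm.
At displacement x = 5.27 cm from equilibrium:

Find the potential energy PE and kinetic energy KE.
E_total = ½kA² = ½×21.9×(0.084)² = 0.07726 J
PE = ½kx² = ½×21.9×(0.0527)² = 0.03041 J
KE = E_total − PE = 0.04685 J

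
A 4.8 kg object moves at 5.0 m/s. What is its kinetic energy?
KE = ½mv² = ½×4.8×5.0² = 60.0 J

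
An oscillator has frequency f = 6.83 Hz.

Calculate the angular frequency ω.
ω = 2πf = 2π×6.83 = 42.91 rad/s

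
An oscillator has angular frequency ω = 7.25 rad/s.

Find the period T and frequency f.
T = 2π/ω = 2π/7.25 = 0.8666 s; f = ω/2π = 1.154 Hz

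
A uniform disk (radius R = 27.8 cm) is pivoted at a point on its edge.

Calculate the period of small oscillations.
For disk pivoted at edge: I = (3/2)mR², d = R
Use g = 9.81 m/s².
I/m = (3/2)R² = 0.1159 m²; d = R = 0.278 m
T = 2π√((3/2)R²/(gR)) = 2π√(3R/(2g)) = 1.295 s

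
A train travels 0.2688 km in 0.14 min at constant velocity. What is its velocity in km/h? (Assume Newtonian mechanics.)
v = d/t (with unit conversion) = 115.2 km/h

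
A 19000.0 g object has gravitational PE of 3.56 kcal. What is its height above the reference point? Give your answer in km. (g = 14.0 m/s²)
PE = mgh → h = PE/(mg) = 1.49e+04 J / (19 kg × 14.0 m/s²) = 56 m = 0.056 km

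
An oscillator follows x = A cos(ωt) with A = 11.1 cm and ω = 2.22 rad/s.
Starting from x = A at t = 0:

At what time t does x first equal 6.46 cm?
cos(ωt) = x/A = 6.46/11.1 = 0.582
ωt = arccos(0.582) = 0.9496 rad
t = 0.9496/2.22 = 0.4278 s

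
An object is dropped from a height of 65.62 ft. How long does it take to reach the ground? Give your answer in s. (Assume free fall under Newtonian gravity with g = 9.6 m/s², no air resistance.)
t = √(2h/g) (with unit conversion) = 2.041 s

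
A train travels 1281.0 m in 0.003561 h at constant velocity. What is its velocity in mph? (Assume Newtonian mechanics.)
v = d/t (with unit conversion) = 223.5 mph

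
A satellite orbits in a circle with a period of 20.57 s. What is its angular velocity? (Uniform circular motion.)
ω = 2π/T = 2π/20.57 = 0.3055 rad/s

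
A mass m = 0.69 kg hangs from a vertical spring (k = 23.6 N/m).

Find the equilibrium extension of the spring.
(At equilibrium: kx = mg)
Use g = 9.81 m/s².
x_eq = mg/k = 0.69×9.81/23.6 = 0.2868 m = 28.68 cm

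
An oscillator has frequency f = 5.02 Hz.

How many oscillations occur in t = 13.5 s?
n = f×t = 5.02×13.5 = 67.77 oscillations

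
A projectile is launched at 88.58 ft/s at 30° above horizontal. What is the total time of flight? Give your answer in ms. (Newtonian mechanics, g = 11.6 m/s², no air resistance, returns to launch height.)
T = 2v₀sin(θ)/g (with unit conversion) = 2328.0 ms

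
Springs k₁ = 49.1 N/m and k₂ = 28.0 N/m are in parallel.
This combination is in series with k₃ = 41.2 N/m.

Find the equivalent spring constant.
k₁₂ = k₁ + k₂ = 77.1 N/m (parallel)
1/k_eq = 1/k₁₂ + 1/k₃ → k_eq = 26.85 N/m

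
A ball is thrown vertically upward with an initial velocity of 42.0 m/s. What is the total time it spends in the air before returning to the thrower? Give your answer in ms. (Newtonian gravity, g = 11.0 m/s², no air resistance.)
t_total = 2v₀/g (with unit conversion) = 7636.0 ms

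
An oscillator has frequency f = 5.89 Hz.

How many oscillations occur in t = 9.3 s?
n = f×t = 5.89×9.3 = 54.78 oscillations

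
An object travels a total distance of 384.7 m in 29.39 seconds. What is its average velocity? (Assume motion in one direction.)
v_avg = Δd / Δt = 384.7 / 29.39 = 13.09 m/s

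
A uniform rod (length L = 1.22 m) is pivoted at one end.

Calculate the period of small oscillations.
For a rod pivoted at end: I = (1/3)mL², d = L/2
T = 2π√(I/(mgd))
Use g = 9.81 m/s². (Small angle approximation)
I/m = (1/3)L² = 0.4961 m²; d = L/2 = 0.61 m
T = 2π√(I/(mgd)) = 2π√(0.4961/(9.81×0.61)) = 1.809 s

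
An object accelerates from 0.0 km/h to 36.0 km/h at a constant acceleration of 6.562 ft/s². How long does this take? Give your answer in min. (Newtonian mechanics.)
t = (v - v₀)/a (with unit conversion) = 0.08333 min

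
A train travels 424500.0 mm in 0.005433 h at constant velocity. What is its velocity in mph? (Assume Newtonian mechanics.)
v = d/t (with unit conversion) = 48.55 mph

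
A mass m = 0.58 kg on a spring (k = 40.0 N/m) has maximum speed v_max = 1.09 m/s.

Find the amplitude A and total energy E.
½mv²_max = ½kA² → A = v_max√(m/k) = 1.09×√(0.58/40.0) = 0.1313 m = 13.13 cm
E = ½mv²_max = ½×0.58×1.09² = 0.3445 J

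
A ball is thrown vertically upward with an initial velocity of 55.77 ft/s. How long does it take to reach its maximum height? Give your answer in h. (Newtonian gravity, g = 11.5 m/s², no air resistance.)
t_up = v₀/g (with unit conversion) = 0.0004106 h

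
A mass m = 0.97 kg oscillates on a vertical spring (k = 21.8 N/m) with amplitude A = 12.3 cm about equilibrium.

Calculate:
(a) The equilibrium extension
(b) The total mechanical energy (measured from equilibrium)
x_eq = mg/k = 0.97×9.81/21.8 = 0.4365 m = 43.65 cm
E = ½kA² = ½×21.8×(0.123)² = 0.1649 J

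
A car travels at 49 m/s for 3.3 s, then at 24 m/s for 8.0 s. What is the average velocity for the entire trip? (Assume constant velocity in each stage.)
d₁ = v₁t₁ = 49 × 3.3 = 161.7 m
d₂ = v₂t₂ = 24 × 8.0 = 192 m
d_total = 353.7 m, t_total = 11.3 s
v_avg = d_total/t_total = 353.7/11.3 = 31.3 m/s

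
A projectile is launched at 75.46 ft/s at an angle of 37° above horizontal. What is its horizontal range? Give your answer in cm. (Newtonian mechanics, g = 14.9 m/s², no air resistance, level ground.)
R = v₀² sin(2θ) / g (with unit conversion) = 3413.0 cm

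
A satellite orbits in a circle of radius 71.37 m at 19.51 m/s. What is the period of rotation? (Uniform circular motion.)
T = 2πr/v = 2π×71.37/19.51 = 22.98 s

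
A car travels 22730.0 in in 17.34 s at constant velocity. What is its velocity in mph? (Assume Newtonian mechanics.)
v = d/t (with unit conversion) = 74.48 mph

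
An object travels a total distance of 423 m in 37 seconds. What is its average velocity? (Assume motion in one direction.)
v_avg = Δd / Δt = 423 / 37 = 11.43 m/s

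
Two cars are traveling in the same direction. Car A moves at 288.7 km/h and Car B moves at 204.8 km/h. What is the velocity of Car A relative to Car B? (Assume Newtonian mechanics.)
v_rel = v_A - v_B = 288.7 - 204.8 = 83.9 km/h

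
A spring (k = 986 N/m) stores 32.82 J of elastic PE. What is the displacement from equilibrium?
PE = ½kx² → x = √(2PE/k) = √(2×32.82/986) = 0.258 m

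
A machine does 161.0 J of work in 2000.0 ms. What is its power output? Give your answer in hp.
P = W/t = 161 J / 2 s = 80.5 W = 0.108 hp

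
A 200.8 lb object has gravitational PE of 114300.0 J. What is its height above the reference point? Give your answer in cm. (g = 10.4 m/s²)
PE = mgh → h = PE/(mg) = 1.143e+05 J / (91.08 kg × 10.4 m/s²) = 120.7 m = 12070.0 cm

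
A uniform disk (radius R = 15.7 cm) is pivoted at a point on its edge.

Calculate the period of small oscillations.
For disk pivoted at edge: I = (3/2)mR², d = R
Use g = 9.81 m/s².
I/m = (3/2)R² = 0.03697 m²; d = R = 0.157 m
T = 2π√((3/2)R²/(gR)) = 2π√(3R/(2g)) = 0.9735 s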